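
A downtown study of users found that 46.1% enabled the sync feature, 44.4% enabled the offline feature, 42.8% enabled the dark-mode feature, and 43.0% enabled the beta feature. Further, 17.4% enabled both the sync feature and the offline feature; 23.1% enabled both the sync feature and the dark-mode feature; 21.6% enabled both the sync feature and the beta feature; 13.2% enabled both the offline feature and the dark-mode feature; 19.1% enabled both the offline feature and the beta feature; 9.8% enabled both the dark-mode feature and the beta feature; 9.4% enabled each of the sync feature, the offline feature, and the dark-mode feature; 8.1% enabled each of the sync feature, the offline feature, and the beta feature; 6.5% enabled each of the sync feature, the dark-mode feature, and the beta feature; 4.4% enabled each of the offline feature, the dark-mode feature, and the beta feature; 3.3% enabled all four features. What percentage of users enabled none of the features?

2.8%

Using inclusion–exclusion:
P(≥1) = 46.1 + 44.4 + 42.8 + 43.0 − 17.4 − 23.1 − 21.6 − 13.2 − 19.1 − 9.8 + 9.4 + 8.1 + 6.5 + 4.4 − 3.3 = 97.2%
P(none) = 100% − 97.2% = 2.8%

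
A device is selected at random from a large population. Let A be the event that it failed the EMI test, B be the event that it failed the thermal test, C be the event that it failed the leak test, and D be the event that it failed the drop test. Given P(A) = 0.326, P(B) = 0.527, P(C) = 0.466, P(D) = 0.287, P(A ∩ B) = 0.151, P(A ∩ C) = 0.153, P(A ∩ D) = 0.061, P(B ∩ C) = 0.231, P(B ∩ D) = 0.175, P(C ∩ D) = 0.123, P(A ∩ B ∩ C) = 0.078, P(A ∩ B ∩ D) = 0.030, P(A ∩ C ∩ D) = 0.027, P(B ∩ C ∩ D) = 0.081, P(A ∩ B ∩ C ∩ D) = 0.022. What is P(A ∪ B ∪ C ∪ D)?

P(A ∪ B ∪ C ∪ D) = 0.326 + 0.527 + 0.466 + 0.287 − 0.151 − 0.153 − 0.061 − 0.231 − 0.175 − 0.123 + 0.078 + 0.030 + 0.027 + 0.081 − 0.022 = 0.906

0.906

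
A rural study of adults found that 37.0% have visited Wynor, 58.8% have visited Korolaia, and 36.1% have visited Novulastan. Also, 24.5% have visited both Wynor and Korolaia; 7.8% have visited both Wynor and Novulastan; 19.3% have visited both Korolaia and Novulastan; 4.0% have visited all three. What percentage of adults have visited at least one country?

84.3%

P(at least one) = 37.0 + 58.8 + 36.1 − 24.5 − 7.8 − 19.3 + 4.0 = 84.3%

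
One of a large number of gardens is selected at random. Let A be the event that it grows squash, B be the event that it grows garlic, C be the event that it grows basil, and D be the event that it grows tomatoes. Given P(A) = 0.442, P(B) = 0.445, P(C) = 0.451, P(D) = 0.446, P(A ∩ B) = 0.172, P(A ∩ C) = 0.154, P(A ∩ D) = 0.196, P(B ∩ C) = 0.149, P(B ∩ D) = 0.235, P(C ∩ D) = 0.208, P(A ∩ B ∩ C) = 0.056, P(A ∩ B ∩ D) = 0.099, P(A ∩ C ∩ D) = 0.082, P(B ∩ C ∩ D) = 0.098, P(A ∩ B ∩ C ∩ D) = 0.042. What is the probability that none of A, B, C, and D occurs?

Apply inclusion-exclusion:
P(A ∪ B ∪ C ∪ D) = 0.442 + 0.445 + 0.451 + 0.446 − 0.172 − 0.154 − 0.196 − 0.149 − 0.235 − 0.208 + 0.056 + 0.099 + 0.082 + 0.098 − 0.042 = 0.963
P(none) = 1 − 0.963 = 0.037

0.037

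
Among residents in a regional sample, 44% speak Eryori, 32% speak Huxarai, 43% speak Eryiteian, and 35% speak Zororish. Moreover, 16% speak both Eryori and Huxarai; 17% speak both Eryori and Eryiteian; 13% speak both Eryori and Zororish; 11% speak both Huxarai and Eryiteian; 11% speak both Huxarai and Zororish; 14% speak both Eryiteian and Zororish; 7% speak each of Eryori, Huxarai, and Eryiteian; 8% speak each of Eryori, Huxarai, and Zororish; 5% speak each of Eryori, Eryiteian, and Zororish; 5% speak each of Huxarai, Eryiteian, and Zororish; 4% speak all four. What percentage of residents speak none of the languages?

7%

By inclusion-exclusion,
P(at least one) = 44 + 32 + 43 + 35 − 16 − 17 − 13 − 11 − 11 − 14 + 7 + 8 + 5 + 5 − 4 = 93%
P(none) = 100% − 93% = 7%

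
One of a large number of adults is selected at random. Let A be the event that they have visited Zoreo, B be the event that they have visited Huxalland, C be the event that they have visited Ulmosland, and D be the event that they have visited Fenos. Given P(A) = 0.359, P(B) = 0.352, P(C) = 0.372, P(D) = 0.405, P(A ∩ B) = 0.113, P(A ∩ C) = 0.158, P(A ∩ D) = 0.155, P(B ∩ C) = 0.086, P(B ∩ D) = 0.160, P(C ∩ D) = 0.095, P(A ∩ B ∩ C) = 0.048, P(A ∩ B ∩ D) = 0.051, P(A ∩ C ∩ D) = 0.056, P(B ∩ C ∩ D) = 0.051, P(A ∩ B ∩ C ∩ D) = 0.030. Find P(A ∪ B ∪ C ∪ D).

P(A ∪ B ∪ C ∪ D) = 0.359 + 0.352 + 0.372 + 0.405 − 0.113 − 0.158 − 0.155 − 0.086 − 0.160 − 0.095 + 0.048 + 0.051 + 0.056 + 0.051 − 0.030 = 0.897

0.897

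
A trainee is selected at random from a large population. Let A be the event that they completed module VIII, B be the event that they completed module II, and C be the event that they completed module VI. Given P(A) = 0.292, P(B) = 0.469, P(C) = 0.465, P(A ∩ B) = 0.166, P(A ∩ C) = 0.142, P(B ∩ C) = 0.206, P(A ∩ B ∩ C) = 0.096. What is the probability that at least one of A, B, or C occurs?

P(A ∪ B ∪ C) = 0.292 + 0.469 + 0.465 − 0.166 − 0.142 − 0.206 + 0.096 = 0.808

0.808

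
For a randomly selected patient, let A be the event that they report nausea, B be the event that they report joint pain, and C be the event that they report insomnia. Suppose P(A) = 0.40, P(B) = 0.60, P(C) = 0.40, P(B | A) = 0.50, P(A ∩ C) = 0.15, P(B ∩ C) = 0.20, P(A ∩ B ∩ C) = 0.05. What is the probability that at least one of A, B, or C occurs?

0.90

P(A ∩ B) = P(A)·P(B|A) = 0.40 × 0.50 = 0.20
By inclusion-exclusion,
P(A ∪ B ∪ C) = 0.40 + 0.60 + 0.40 − 0.20 − 0.15 − 0.20 + 0.05 = 0.90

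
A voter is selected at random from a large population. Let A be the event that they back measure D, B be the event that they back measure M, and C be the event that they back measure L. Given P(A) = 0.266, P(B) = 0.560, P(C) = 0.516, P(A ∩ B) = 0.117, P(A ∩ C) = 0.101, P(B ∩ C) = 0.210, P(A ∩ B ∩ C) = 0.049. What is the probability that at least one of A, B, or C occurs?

0.963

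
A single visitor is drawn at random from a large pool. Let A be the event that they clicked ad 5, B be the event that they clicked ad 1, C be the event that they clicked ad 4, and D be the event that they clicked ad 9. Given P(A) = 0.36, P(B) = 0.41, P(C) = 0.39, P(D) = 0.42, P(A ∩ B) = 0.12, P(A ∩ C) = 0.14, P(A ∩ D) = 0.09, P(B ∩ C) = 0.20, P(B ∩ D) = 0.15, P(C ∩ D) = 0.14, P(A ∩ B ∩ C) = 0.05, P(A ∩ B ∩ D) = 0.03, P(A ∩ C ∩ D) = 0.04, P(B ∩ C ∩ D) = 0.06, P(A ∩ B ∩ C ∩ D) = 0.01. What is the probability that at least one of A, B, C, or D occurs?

0.91

P(A ∪ B ∪ C ∪ D) = 0.36 + 0.41 + 0.39 + 0.42 − 0.12 − 0.14 − 0.09 − 0.20 − 0.15 − 0.14 + 0.05 + 0.03 + 0.04 + 0.06 − 0.01 = 0.91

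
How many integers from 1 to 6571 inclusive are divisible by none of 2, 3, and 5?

1753

Inclusion–exclusion gives
floor(6571/2) + floor(6571/3) + floor(6571/5) − floor(6571/6) − floor(6571/10) − floor(6571/15) + floor(6571/30) = 3285 + 2190 + 1314 − 1095 − 657 − 438 + 219 = 4818
6571 − 4818 = 1753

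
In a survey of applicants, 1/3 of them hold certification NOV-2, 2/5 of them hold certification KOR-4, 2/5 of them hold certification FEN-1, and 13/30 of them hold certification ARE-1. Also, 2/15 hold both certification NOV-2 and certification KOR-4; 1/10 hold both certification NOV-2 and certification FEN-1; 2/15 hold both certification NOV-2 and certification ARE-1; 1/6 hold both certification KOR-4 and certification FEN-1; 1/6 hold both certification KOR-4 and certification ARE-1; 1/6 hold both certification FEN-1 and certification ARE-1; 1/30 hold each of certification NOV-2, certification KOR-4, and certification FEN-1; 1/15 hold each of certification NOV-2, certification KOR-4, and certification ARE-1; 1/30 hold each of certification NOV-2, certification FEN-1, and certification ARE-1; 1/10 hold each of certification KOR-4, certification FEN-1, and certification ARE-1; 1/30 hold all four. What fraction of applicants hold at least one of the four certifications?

By inclusion-exclusion,
P(union) = 1/3 + 2/5 + 2/5 + 13/30 − 2/15 − 1/10 − 2/15 − 1/6 − 1/6 − 1/6 + 1/30 + 1/15 + 1/30 + 1/10 − 1/30 = 9/10

9/10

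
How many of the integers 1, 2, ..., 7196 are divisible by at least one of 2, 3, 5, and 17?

5390

Apply inclusion-exclusion:
3598 + 2398 + 1439 + 423 − 1199 − 719 − 211 − 479 − 141 − 84 + 239 + 70 + 42 + 28 − 14 = 5390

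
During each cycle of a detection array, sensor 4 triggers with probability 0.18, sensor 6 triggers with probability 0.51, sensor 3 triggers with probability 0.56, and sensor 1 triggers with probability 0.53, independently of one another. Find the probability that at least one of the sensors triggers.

0.91690776

P(none) = (1 − 0.18) × (1 − 0.51) × (1 − 0.56) × (1 − 0.53) = 0.82 × 0.49 × 0.44 × 0.47 = 0.08309224
P(at least one) = 1 − 0.08309224 = 0.91690776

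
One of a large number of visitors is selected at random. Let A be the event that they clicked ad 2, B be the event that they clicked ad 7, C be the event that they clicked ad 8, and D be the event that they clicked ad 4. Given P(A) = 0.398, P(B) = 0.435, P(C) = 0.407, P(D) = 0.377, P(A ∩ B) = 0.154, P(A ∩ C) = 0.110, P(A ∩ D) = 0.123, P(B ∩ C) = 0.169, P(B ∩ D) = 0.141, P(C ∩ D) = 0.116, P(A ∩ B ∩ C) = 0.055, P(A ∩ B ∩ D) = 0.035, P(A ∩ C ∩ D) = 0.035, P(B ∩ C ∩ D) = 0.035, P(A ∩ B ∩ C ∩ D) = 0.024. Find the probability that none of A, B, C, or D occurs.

P(A ∪ B ∪ C ∪ D) = 0.398 + 0.435 + 0.407 + 0.377 − 0.154 − 0.110 − 0.123 − 0.169 − 0.141 − 0.116 + 0.055 + 0.035 + 0.035 + 0.035 − 0.024 = 0.940
P(none) = 1 − 0.940 = 0.060

0.060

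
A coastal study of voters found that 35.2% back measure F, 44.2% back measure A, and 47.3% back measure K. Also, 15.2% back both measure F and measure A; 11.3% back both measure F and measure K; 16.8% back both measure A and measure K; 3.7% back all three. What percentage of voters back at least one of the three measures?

87.1%

P(at least one) = 35.2 + 44.2 + 47.3 − 15.2 − 11.3 − 16.8 + 3.7 = 87.1%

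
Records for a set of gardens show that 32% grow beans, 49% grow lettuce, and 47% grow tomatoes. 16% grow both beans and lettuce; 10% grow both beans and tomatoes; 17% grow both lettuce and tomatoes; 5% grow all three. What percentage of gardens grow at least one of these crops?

90%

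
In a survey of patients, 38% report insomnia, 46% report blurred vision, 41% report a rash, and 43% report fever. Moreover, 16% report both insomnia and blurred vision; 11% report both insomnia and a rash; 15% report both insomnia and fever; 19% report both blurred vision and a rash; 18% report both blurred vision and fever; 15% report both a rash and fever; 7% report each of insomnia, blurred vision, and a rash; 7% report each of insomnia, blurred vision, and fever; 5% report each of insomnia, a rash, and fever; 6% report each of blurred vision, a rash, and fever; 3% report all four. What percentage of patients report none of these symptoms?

Inclusion–exclusion gives
P(at least one) = 38 + 46 + 41 + 43 − 16 − 11 − 15 − 19 − 18 − 15 + 7 + 7 + 5 + 6 − 3 = 96%
P(none) = 100% − 96% = 4%

4%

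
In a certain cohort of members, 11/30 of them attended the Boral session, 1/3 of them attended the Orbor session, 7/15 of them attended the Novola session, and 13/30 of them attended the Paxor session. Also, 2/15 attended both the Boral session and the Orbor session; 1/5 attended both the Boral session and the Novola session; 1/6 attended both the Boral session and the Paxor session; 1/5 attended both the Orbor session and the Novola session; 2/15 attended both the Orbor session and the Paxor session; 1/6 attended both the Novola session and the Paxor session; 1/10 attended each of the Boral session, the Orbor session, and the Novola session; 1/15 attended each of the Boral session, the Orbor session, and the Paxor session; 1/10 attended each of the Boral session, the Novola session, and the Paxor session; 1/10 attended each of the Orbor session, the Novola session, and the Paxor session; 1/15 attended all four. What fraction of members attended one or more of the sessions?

9/10

By inclusion–exclusion:
P(at least one) = 11/30 + 1/3 + 7/15 + 13/30 − 2/15 − 1/5 − 1/6 − 1/5 − 2/15 − 1/6 + 1/10 + 1/15 + 1/10 + 1/10 − 1/15 = 9/10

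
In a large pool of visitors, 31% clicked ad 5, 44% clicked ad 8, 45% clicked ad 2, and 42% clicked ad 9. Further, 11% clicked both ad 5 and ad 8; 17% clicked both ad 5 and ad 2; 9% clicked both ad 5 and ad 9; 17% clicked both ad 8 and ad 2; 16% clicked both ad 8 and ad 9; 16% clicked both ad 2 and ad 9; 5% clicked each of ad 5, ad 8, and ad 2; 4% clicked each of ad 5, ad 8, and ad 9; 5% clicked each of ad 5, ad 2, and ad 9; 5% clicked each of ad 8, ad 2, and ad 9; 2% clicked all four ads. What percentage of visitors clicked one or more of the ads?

93%

P(at least one) = 31 + 44 + 45 + 42 − 11 − 17 − 9 − 17 − 16 − 16 + 5 + 4 + 5 + 5 − 2 = 93%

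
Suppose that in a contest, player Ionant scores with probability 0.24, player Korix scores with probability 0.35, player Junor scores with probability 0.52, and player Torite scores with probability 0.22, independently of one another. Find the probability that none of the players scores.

P(none) = (1 − 0.24) × (1 − 0.35) × (1 − 0.52) × (1 − 0.22) = 0.76 × 0.65 × 0.48 × 0.78 = 0.1849536

0.1849536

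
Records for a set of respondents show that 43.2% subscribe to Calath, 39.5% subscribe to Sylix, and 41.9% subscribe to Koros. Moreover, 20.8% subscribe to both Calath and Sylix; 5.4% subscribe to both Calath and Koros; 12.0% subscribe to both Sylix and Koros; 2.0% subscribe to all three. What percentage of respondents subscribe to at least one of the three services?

88.4%

By inclusion–exclusion:
P(≥1) = 43.2 + 39.5 + 41.9 − 20.8 − 5.4 − 12.0 + 2.0 = 88.4%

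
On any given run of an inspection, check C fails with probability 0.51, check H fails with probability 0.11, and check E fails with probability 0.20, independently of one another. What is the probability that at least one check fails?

Since the events are independent, P(none) is the product of the individual non-occurrence probabilities.
P(none) = (1 − 0.51) × (1 − 0.11) × (1 − 0.20) = 0.49 × 0.89 × 0.80 = 0.34888
P(at least one) = 1 − 0.34888 = 0.65112

0.65112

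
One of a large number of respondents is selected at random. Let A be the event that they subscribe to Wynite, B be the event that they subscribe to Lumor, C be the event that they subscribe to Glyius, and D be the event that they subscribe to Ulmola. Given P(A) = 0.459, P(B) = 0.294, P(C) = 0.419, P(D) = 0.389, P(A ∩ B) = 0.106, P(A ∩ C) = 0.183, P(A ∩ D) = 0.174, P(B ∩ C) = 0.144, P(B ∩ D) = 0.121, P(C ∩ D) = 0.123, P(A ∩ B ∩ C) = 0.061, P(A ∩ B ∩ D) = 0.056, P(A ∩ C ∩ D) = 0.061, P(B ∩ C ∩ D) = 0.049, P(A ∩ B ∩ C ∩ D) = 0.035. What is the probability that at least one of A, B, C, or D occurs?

0.902

P(A ∪ B ∪ C ∪ D) = 0.459 + 0.294 + 0.419 + 0.389 − 0.106 − 0.183 − 0.174 − 0.144 − 0.121 − 0.123 + 0.061 + 0.056 + 0.061 + 0.049 − 0.035 = 0.902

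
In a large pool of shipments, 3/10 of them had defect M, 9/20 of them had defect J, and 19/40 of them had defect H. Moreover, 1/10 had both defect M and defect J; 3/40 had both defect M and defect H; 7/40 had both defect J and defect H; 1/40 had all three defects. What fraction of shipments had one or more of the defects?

9/10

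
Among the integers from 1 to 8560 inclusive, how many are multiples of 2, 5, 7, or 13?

5850

4280 + 1712 + 1222 + 658 − 856 − 611 − 329 − 244 − 131 − 94 + 122 + 65 + 47 + 18 − 9 = 5850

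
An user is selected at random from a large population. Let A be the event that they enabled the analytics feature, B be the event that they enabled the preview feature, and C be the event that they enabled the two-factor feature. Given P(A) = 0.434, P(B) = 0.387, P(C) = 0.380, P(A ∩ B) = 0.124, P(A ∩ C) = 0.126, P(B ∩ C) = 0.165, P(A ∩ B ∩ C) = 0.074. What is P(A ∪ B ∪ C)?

0.860

P(A ∪ B ∪ C) = 0.434 + 0.387 + 0.380 − 0.124 − 0.126 − 0.165 + 0.074 = 0.860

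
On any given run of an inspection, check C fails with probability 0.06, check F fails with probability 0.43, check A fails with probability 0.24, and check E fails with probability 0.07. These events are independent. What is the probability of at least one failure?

P(none) = (1 − 0.06) × (1 − 0.43) × (1 − 0.24) × (1 − 0.07) = 0.94 × 0.57 × 0.76 × 0.93 = 0.37870344
P(at least one) = 1 − 0.37870344 = 0.62129656

0.62129656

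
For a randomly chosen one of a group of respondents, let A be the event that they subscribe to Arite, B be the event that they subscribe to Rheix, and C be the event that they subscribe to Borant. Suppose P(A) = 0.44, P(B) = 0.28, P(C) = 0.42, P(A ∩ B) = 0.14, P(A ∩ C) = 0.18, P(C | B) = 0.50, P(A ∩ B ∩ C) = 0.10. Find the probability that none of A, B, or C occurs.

0.22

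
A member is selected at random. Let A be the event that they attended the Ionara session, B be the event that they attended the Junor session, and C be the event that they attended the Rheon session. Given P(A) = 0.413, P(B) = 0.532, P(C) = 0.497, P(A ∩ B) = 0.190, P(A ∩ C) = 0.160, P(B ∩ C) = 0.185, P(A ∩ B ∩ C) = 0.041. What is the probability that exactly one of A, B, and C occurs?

By inclusion–exclusion (exactly-one form):
P(exactly one) = 0.413 + 0.532 + 0.497 − 2·0.190 − 2·0.160 − 2·0.185 + 3·0.041 = 0.495

0.495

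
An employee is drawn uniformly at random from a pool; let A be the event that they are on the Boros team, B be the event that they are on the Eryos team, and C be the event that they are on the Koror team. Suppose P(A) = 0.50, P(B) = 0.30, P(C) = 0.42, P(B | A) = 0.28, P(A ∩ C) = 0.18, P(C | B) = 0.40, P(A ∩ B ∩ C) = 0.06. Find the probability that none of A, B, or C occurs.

P(A ∩ B) = P(A)·P(B|A) = 0.50 × 0.28 = 0.14
P(B ∩ C) = P(B)·P(C|B) = 0.30 × 0.40 = 0.12
Apply inclusion-exclusion:
P(A ∪ B ∪ C) = 0.50 + 0.30 + 0.42 − 0.14 − 0.18 − 0.12 + 0.06 = 0.84
P(none) = 1 − 0.84 = 0.16

0.16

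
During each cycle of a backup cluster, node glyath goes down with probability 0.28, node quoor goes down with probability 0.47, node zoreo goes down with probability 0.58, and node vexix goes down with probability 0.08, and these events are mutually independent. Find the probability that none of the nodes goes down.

Independence gives P(none) = ∏(1 − pᵢ).
P(none) = (1 − 0.28) × (1 − 0.47) × (1 − 0.58) × (1 − 0.08) = 0.72 × 0.53 × 0.42 × 0.92 = 0.14745024

0.14745024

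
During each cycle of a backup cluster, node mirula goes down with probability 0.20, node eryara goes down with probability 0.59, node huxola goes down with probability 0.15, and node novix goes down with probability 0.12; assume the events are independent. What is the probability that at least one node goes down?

0.754656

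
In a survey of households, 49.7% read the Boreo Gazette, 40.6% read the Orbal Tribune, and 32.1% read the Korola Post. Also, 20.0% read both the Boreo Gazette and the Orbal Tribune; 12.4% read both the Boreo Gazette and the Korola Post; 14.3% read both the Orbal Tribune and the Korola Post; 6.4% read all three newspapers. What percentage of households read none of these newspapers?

17.9%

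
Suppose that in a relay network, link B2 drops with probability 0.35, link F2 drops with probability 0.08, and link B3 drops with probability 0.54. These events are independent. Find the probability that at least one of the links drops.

P(none) = (1 − 0.35) × (1 − 0.08) × (1 − 0.54) = 0.65 × 0.92 × 0.46 = 0.27508
P(at least one) = 1 − 0.27508 = 0.72492

0.72492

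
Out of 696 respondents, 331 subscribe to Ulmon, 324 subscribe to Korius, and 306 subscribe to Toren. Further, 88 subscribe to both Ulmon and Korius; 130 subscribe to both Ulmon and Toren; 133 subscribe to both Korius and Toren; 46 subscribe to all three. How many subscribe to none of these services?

40

Inclusion–exclusion gives
|union| = 331 + 324 + 306 − 88 − 130 − 133 + 46 = 656
None: 696 − 656 = 40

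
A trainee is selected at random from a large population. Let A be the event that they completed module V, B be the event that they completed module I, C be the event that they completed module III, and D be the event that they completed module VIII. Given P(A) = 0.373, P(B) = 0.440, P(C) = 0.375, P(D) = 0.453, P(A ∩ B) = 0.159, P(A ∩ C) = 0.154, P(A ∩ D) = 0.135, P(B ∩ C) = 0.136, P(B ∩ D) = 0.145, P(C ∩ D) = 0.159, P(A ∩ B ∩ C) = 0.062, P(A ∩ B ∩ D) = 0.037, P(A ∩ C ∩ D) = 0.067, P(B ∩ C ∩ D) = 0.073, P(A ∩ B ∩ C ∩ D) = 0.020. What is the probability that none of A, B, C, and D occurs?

By inclusion-exclusion,
P(A ∪ B ∪ C ∪ D) = 0.373 + 0.440 + 0.375 + 0.453 − 0.159 − 0.154 − 0.135 − 0.136 − 0.145 − 0.159 + 0.062 + 0.037 + 0.067 + 0.073 − 0.020 = 0.972
P(none) = 1 − 0.972 = 0.028

0.028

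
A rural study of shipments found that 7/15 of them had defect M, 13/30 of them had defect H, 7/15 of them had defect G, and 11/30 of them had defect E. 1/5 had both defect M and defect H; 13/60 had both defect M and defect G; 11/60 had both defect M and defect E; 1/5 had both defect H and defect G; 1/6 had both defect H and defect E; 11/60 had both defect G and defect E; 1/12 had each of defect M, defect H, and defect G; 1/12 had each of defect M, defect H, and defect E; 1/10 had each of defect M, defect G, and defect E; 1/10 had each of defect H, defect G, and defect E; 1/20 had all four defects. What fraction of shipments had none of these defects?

1/10

Inclusion–exclusion gives
P(union) = 7/15 + 13/30 + 7/15 + 11/30 − 1/5 − 13/60 − 11/60 − 1/5 − 1/6 − 11/60 + 1/12 + 1/12 + 1/10 + 1/10 − 1/20 = 9/10
P(none) = 1 − 9/10 = 1/10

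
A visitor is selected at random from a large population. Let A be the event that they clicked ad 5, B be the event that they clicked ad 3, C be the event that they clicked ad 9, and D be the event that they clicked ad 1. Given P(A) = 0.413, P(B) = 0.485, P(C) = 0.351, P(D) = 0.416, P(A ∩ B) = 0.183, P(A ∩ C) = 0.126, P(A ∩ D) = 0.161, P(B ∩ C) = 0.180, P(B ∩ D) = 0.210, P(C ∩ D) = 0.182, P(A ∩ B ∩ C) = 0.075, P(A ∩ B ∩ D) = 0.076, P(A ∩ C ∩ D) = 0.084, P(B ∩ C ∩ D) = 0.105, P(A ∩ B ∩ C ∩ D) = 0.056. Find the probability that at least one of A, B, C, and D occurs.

0.907

Apply inclusion-exclusion:
P(A ∪ B ∪ C ∪ D) = 0.413 + 0.485 + 0.351 + 0.416 − 0.183 − 0.126 − 0.161 − 0.180 − 0.210 − 0.182 + 0.075 + 0.076 + 0.084 + 0.105 − 0.056 = 0.907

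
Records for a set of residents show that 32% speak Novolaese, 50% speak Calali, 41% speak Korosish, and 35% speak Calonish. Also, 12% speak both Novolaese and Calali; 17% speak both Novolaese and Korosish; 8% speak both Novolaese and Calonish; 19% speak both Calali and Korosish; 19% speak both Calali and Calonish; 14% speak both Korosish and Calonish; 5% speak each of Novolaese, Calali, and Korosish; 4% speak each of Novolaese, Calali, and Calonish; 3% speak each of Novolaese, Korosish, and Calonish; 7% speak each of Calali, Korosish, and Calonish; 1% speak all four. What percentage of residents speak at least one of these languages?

Inclusion–exclusion gives
P(at least one) = 32 + 50 + 41 + 35 − 12 − 17 − 8 − 19 − 19 − 14 + 5 + 4 + 3 + 7 − 1 = 87%

87%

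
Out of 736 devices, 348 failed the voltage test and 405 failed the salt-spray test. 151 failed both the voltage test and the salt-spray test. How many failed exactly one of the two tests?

451

N(exactly one) = 348 + 405 − 2·151 = 451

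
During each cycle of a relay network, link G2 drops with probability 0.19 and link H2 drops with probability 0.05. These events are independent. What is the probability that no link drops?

0.7695

P(none) = (1 − 0.19) × (1 − 0.05) = 0.81 × 0.95 = 0.7695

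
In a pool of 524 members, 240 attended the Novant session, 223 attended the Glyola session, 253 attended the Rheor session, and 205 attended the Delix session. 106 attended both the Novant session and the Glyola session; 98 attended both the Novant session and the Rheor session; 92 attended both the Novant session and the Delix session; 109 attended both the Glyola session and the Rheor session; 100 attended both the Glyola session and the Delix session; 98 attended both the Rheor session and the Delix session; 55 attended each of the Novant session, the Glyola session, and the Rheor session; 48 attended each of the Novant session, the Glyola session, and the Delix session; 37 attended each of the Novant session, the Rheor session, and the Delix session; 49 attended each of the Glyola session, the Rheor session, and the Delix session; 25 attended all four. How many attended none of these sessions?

42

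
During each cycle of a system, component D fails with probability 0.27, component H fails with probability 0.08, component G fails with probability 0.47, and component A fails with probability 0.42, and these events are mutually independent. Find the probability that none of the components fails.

0.20644984

Independence gives P(none) = ∏(1 − pᵢ).
P(none) = (1 − 0.27) × (1 − 0.08) × (1 − 0.47) × (1 − 0.42) = 0.73 × 0.92 × 0.53 × 0.58 = 0.20644984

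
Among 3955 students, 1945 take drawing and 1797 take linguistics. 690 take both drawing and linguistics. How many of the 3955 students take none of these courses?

903

|union| = 1945 + 1797 − 690 = 3052
None: 3955 − 3052 = 903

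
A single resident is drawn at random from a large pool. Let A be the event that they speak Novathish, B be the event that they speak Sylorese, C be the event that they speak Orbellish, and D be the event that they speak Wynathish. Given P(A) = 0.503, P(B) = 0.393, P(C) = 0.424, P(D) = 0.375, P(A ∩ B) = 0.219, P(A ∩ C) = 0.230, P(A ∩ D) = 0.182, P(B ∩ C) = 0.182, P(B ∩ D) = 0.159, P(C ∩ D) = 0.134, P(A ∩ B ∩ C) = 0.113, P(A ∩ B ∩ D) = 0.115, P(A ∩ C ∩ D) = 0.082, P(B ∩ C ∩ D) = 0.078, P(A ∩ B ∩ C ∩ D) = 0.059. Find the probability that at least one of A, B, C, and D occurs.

P(A ∪ B ∪ C ∪ D) = 0.503 + 0.393 + 0.424 + 0.375 − 0.219 − 0.230 − 0.182 − 0.182 − 0.159 − 0.134 + 0.113 + 0.115 + 0.082 + 0.078 − 0.059 = 0.918

0.918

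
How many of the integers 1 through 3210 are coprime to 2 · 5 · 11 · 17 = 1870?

1099

Inclusion–exclusion gives
floor(3210/2) + floor(3210/5) + floor(3210/11) + floor(3210/17) − floor(3210/10) − floor(3210/22) − floor(3210/34) − floor(3210/55) − floor(3210/85) − floor(3210/187) + floor(3210/110) + floor(3210/170) + floor(3210/374) + floor(3210/935) − floor(3210/1870) = 1605 + 642 + 291 + 188 − 321 − 145 − 94 − 58 − 37 − 17 + 29 + 18 + 8 + 3 − 1 = 2111
3210 − 2111 = 1099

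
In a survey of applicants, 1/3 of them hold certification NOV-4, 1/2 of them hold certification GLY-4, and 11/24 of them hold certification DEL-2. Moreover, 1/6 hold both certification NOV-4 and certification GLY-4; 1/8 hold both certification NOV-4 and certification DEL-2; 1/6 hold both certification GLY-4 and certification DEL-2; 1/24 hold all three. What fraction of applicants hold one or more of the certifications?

7/8

By inclusion-exclusion,
P(union) = 1/3 + 1/2 + 11/24 − 1/6 − 1/8 − 1/6 + 1/24 = 7/8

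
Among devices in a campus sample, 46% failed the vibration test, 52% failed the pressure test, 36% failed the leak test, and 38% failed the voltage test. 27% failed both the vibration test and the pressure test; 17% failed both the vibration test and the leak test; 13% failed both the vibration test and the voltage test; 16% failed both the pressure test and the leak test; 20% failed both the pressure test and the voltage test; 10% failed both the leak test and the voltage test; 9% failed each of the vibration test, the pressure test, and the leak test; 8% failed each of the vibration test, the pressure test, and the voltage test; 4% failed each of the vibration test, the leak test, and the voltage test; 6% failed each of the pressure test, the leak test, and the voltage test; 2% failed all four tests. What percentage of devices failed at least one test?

P(at least one) = 46 + 52 + 36 + 38 − 27 − 17 − 13 − 16 − 20 − 10 + 9 + 8 + 4 + 6 − 2 = 94%

94%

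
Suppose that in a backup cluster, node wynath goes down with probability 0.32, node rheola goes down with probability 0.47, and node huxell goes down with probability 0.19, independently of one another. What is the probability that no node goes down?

P(none) = (1 − 0.32) × (1 − 0.47) × (1 − 0.19) = 0.68 × 0.53 × 0.81 = 0.291924

0.291924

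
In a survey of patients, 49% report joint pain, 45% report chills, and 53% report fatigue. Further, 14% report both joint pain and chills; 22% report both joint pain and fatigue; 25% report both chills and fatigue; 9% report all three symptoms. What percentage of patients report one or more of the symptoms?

P(union) = 49 + 45 + 53 − 14 − 22 − 25 + 9 = 95%

95%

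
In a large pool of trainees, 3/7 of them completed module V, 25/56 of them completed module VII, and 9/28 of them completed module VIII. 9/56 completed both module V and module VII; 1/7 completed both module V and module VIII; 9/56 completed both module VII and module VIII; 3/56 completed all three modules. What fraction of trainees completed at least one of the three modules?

11/14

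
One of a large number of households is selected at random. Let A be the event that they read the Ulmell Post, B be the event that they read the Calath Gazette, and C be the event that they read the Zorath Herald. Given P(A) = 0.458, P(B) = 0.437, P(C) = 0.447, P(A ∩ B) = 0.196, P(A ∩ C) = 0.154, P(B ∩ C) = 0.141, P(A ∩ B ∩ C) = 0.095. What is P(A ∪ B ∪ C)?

0.946

P(A ∪ B ∪ C) = 0.458 + 0.437 + 0.447 − 0.196 − 0.154 − 0.141 + 0.095 = 0.946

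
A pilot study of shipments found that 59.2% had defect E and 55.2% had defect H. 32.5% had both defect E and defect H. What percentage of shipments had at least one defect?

P(union) = 59.2 + 55.2 − 32.5 = 81.9%

81.9%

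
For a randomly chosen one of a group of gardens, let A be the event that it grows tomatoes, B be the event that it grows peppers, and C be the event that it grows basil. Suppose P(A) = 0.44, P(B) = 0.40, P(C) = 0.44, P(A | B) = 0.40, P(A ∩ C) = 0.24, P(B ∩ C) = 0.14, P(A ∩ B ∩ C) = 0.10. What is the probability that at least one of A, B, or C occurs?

P(A ∩ B) = P(B)·P(A|B) = 0.40 × 0.40 = 0.16
P(A ∪ B ∪ C) = 0.44 + 0.40 + 0.44 − 0.16 − 0.24 − 0.14 + 0.10 = 0.84

0.84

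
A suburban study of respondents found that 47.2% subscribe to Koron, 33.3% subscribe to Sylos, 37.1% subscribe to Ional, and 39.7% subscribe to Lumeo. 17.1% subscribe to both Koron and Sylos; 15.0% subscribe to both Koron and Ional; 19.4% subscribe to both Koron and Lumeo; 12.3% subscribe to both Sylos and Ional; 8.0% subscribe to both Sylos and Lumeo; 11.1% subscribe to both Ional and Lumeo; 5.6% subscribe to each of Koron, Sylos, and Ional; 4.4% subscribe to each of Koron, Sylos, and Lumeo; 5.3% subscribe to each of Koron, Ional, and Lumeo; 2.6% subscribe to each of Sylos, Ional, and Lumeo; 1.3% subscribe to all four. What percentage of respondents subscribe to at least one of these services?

Using inclusion–exclusion:
P(≥1) = 47.2 + 33.3 + 37.1 + 39.7 − 17.1 − 15.0 − 19.4 − 12.3 − 8.0 − 11.1 + 5.6 + 4.4 + 5.3 + 2.6 − 1.3 = 91.0%

91.0%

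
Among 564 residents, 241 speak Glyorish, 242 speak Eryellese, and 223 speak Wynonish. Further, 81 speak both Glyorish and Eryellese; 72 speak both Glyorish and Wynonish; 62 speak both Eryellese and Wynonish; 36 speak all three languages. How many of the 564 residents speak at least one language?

527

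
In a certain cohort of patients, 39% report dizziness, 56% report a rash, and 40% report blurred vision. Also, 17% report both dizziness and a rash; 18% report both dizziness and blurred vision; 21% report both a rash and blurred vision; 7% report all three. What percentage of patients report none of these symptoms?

14%

By inclusion-exclusion,
P(union) = 39 + 56 + 40 − 17 − 18 − 21 + 7 = 86%
P(none) = 100% − 86% = 14%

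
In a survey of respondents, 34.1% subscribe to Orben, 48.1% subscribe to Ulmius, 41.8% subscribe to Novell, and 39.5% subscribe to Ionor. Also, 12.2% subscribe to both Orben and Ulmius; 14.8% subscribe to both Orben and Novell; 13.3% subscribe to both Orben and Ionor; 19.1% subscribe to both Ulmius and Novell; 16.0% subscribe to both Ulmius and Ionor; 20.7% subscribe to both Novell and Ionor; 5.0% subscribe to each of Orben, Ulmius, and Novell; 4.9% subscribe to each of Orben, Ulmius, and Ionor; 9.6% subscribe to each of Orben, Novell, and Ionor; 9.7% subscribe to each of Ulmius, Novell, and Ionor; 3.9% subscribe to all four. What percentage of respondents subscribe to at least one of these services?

By inclusion–exclusion:
P(≥1) = 34.1 + 48.1 + 41.8 + 39.5 − 12.2 − 14.8 − 13.3 − 19.1 − 16.0 − 20.7 + 5.0 + 4.9 + 9.6 + 9.7 − 3.9 = 92.7%

92.7%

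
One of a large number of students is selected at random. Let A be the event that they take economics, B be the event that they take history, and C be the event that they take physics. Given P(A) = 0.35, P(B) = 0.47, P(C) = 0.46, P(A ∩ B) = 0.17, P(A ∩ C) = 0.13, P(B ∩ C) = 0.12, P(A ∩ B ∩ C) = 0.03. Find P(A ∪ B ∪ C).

P(A ∪ B ∪ C) = 0.35 + 0.47 + 0.46 − 0.17 − 0.13 − 0.12 + 0.03 = 0.89

0.89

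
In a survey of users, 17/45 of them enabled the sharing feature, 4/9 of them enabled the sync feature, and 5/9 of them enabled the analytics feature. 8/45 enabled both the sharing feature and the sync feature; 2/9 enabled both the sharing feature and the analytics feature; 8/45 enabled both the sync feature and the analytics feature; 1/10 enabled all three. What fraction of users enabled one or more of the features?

9/10

By inclusion–exclusion:
P(at least one) = 17/45 + 4/9 + 5/9 − 8/45 − 2/9 − 8/45 + 1/10 = 9/10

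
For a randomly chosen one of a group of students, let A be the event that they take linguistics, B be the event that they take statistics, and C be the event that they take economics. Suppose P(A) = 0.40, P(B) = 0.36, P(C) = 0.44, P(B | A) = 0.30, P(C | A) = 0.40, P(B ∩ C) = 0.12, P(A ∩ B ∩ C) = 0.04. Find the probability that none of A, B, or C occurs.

0.16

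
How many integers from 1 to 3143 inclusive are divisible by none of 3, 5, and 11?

1525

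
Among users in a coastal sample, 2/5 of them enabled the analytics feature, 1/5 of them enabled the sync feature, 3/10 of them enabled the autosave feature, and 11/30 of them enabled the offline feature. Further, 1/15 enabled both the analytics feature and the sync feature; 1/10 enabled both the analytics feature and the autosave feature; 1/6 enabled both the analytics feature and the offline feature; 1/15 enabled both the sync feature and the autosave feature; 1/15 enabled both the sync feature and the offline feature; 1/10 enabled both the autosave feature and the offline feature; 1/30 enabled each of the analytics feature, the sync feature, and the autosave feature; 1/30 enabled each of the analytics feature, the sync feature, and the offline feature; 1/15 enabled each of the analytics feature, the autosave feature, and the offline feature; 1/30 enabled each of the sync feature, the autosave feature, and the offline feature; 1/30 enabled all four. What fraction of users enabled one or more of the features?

5/6

By inclusion–exclusion:
P(≥1) = 2/5 + 1/5 + 3/10 + 11/30 − 1/15 − 1/10 − 1/6 − 1/15 − 1/15 − 1/10 + 1/30 + 1/30 + 1/15 + 1/30 − 1/30 = 5/6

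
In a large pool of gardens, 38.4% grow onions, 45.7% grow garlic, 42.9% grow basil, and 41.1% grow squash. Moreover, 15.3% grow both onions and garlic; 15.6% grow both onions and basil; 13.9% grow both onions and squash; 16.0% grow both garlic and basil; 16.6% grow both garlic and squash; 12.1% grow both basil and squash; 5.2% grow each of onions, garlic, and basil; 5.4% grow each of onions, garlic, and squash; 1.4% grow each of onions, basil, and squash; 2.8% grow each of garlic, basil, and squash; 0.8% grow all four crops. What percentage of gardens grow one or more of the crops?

92.6%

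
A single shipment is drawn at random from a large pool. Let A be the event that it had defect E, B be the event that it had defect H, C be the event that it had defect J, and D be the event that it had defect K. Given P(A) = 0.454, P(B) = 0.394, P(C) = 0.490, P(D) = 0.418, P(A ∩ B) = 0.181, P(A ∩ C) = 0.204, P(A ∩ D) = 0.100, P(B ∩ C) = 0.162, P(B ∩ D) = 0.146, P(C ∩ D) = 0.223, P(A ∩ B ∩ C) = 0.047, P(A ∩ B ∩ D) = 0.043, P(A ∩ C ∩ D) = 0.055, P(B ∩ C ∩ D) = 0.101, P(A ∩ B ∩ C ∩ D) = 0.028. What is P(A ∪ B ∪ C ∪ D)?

Apply inclusion-exclusion:
P(A ∪ B ∪ C ∪ D) = 0.454 + 0.394 + 0.490 + 0.418 − 0.181 − 0.204 − 0.100 − 0.162 − 0.146 − 0.223 + 0.047 + 0.043 + 0.055 + 0.101 − 0.028 = 0.958

0.958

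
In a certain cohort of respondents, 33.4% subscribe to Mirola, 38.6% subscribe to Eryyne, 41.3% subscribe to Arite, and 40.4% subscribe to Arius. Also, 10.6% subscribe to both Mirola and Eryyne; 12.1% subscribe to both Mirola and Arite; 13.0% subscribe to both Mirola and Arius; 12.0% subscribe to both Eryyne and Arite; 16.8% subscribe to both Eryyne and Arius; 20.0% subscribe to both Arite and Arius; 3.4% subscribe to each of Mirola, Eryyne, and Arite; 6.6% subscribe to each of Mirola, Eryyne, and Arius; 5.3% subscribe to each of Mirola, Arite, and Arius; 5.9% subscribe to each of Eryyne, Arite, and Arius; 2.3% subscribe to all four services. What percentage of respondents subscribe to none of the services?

By inclusion–exclusion:
P(≥1) = 33.4 + 38.6 + 41.3 + 40.4 − 10.6 − 12.1 − 13.0 − 12.0 − 16.8 − 20.0 + 3.4 + 6.6 + 5.3 + 5.9 − 2.3 = 88.1%
P(none) = 100% − 88.1% = 11.9%

11.9%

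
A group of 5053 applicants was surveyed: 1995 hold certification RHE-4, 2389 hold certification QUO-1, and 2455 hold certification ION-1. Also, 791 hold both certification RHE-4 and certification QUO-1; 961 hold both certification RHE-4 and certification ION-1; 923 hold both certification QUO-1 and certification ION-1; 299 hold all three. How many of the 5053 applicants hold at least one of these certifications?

4463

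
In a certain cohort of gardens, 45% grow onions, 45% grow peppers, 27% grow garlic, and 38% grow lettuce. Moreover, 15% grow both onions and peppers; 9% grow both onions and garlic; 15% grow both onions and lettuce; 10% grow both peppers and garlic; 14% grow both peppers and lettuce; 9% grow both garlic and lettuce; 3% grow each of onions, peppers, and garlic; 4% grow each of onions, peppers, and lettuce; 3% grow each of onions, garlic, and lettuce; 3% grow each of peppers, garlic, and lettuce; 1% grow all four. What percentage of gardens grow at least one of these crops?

Apply inclusion-exclusion:
P(at least one) = 45 + 45 + 27 + 38 − 15 − 9 − 15 − 10 − 14 − 9 + 3 + 4 + 3 + 3 − 1 = 95%

95%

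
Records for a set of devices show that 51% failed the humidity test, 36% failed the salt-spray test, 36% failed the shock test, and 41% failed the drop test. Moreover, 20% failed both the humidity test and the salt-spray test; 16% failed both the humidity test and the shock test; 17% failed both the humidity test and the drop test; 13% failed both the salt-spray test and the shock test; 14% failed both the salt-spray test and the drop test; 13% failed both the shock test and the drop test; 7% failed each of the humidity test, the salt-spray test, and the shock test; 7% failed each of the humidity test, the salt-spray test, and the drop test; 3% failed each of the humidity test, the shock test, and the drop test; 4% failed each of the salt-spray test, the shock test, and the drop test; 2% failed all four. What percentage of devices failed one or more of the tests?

P(at least one) = 51 + 36 + 36 + 41 − 20 − 16 − 17 − 13 − 14 − 13 + 7 + 7 + 3 + 4 − 2 = 90%

90%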